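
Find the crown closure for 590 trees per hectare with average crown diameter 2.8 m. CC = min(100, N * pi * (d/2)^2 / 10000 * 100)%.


(d/2)^2 = (2.8/2)^2 = 1.4^2 = 1.96
Crown area = 3.141593 * 1.96 = 6.15752 m^2
N * area / 10000 * 100 = 590 * 6.15752 / 10000 * 100 = 36.3294
CC = min(100, 36.3294) = 36.3294 ≈ 36.3%

36.3%


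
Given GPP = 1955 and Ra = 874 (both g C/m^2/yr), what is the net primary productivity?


NPP = GPP - Ra = 1955 - 874 = 1081 g C/m^2/yr

1081 g C/m^2/yr


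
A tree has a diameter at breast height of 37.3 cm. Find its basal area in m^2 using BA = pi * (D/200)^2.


D/200 = 37.3/200 = 0.1865 m
(D/200)^2 = 0.1865^2 = 0.03478225
BA = 3.141593 * 0.03478225 = 0.109272 ≈ 0.1093 m^2

0.1093 m^2


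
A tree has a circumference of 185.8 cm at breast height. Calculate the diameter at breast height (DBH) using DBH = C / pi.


DBH = C / pi = 185.8 / 3.141593 = 59.1420 ≈ 59.14 cm

59.14 cm


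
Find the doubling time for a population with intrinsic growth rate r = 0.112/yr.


td = ln(2) / 0.112 = 0.693147 / 0.112 = 6.18881 ≈ 6.2 years

6.2 years


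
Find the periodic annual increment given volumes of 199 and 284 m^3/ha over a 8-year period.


PAI = (V2 - V1) / period = (284 - 199) / 8 = 85 / 8 = 10.6250 ≈ 10.63 m^3/ha/yr

10.63 m^3/ha/yr


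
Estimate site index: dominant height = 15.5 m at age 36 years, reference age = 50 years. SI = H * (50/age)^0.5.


50/36 = 1.38889
(1.38889)^0.5 = 1.17851
SI = 15.5 * 1.17851 = 18.2669 ≈ 18.3 m

18.3 m


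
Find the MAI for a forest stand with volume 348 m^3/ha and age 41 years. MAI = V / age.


MAI = 348 / 41 = 8.4878 ≈ 8.49 m^3/ha/yr

8.49 m^3/ha/yr


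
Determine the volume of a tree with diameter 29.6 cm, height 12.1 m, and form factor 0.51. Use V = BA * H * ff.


(D/200)^2 = (29.6/200)^2 = 0.148^2 = 0.021904
BA = 3.141593 * 0.021904 = 0.0688135 m^2
V = 0.0688135 * 12.1 * 0.51 = 0.424648 ≈ 0.425 m^3

0.425 m^3


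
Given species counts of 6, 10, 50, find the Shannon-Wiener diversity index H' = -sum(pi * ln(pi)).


Total N = 6 + 10 + 50 = 66
Per-species terms:
  p = 6/66 = 0.090909; ln(p) = -2.397896; p*ln(p) = 0.090909 * (-2.397896) = -0.217990
  p = 10/66 = 0.151515; ln(p) = -1.887071; p*ln(p) = 0.151515 * (-1.887071) = -0.285920
  p = 50/66 = 0.757576; ln(p) = -0.277631; p*ln(p) = 0.757576 * (-0.277631) = -0.210327
sum(p*ln(p)) = (-0.217990) + (-0.285920) + (-0.210327) = -0.714237
H' = -(-0.714237) = 0.714237 ≈ 0.7142

0.7142


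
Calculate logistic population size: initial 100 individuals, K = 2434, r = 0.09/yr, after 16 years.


(K - N0)/N0 = (2434 - 100)/100 = 2334/100 = 23.3400
r*t = 0.09 * 16 = 1.44; exp(-1.44) = 0.236928
23.3400 * 0.236928 = 5.52990
1 + 5.52990 = 6.52990
N = 2434 / 6.52990 = 372.747 ≈ 373

373


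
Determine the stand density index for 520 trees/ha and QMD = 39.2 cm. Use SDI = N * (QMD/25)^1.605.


QMD/25 = 39.2/25 = 1.568
(1.568)^1.605 = exp(1.605 * ln(1.568)) = exp(1.605 * 0.449801) = exp(0.721931) = 2.05840
SDI = 520 * 2.05840 = 1070.37 ≈ 1070

1070


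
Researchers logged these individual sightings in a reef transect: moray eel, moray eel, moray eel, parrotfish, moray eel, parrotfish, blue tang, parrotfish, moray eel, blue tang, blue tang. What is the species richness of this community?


Total individuals logged = 11
Distinct species (count of individuals): moray eel (5), parrotfish (3), blue tang (3)
Species richness = number of distinct species = 3

3


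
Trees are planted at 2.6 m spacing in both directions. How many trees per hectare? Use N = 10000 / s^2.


N = 10000 / 2.6^2 = 10000 / 6.76 = 1479.29 ≈ 1479 trees/ha

1479 trees/ha


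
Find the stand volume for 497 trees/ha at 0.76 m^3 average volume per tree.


V_stand = 497 * 0.76 = 377.72 ≈ 377.7 m^3/ha

377.7 m^3/ha


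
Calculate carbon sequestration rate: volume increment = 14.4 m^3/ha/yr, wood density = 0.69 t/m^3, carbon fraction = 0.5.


C = 14.4 * 0.69 * 0.5 = 4.968 ≈ 4.97 t C/ha/yr

4.97 t C/ha/yr


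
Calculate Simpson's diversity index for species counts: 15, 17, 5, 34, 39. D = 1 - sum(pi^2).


Total N = 15 + 17 + 5 + 34 + 39 = 110
Per-species terms:
  p = 15/110 = 0.136364; p^2 = 0.136364^2 = 0.018595
  p = 17/110 = 0.154545; p^2 = 0.154545^2 = 0.023884
  p = 5/110 = 0.045455; p^2 = 0.045455^2 = 0.002066
  p = 34/110 = 0.309091; p^2 = 0.309091^2 = 0.095537
  p = 39/110 = 0.354545; p^2 = 0.354545^2 = 0.125702
sum(p^2) = 0.018595 + 0.023884 + 0.002066 + 0.095537 + 0.125702 = 0.265784
D = 1 - 0.265784 = 0.734216 ≈ 0.7342

0.7342


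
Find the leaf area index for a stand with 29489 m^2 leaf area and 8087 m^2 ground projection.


LAI = 29489 / 8087 = 3.6465 ≈ 3.65

3.65


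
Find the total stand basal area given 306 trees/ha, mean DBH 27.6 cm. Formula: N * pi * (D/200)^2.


(D/200)^2 = (27.6/200)^2 = 0.138^2 = 0.019044
Individual BA = 3.141593 * 0.019044 = 0.0598285 m^2
Stand BA = 306 * 0.0598285 = 18.3075 ≈ 18.31 m^2/ha

18.31 m^2/ha


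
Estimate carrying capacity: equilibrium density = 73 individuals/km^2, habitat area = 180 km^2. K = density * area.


K = 73 * 180 = 13140 individuals

13140 individuals


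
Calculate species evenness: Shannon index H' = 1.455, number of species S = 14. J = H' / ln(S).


ln(14) = 2.63906
J = H' / ln(S) = 1.455 / 2.63906 = 0.551333 ≈ 0.5513

0.5513


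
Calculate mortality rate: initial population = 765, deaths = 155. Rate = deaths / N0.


Mortality rate = 155 / 765 = 0.202614 ≈ 0.2026

0.2026


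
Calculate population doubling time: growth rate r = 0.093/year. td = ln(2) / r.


td = ln(2) / 0.093 = 0.693147 / 0.093 = 7.45319 ≈ 7.5 years

7.5 years


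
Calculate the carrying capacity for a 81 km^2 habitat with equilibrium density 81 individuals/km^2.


K = 81 * 81 = 6561 individuals

6561 individuals


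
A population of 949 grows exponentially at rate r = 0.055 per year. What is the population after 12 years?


r*t = 0.055 * 12 = 0.66
exp(0.66) = 1.93479
N = 949 * 1.93479 = 1836.12 ≈ 1836

1836


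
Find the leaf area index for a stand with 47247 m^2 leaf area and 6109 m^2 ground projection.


LAI = 47247 / 6109 = 7.7340 ≈ 7.73

7.73


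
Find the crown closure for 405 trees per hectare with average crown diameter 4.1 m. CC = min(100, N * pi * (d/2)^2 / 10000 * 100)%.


(d/2)^2 = (4.1/2)^2 = 2.05^2 = 4.2025
Crown area = 3.141593 * 4.2025 = 13.2025 m^2
N * area / 10000 * 100 = 405 * 13.2025 / 10000 * 100 = 53.4701
CC = min(100, 53.4701) = 53.4701 ≈ 53.5%

53.5%


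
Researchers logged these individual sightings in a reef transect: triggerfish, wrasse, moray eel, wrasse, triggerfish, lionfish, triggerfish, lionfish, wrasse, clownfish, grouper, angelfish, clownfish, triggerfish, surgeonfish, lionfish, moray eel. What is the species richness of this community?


Total individuals logged = 17
Distinct species (count of individuals): triggerfish (4), wrasse (3), moray eel (2), lionfish (3), clownfish (2), grouper (1), angelfish (1), surgeonfish (1)
Species richness = number of distinct species = 8

8


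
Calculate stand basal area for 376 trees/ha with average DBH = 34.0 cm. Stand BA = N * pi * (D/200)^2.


(D/200)^2 = (34.0/200)^2 = 0.17^2 = 0.0289
Individual BA = 3.141593 * 0.0289 = 0.0907920 m^2
Stand BA = 376 * 0.0907920 = 34.1378 ≈ 34.14 m^2/ha

34.14 m^2/ha


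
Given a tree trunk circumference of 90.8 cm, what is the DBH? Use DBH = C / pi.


DBH = C / pi = 90.8 / 3.141593 = 28.9025 ≈ 28.90 cm

28.90 cm


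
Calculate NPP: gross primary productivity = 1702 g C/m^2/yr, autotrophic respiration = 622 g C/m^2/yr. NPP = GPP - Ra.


NPP = GPP - Ra = 1702 - 622 = 1080 g C/m^2/yr

1080 g C/m^2/yr


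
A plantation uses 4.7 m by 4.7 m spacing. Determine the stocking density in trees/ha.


N = 10000 / 4.7^2 = 10000 / 22.09 = 452.694 ≈ 453 trees/ha

453 trees/ha


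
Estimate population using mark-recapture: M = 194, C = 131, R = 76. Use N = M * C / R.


N = M * C / R = 194 * 131 / 76 = 25414 / 76 = 334.39 ≈ 334

334 individuals


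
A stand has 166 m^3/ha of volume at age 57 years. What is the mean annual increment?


MAI = 166 / 57 = 2.9123 ≈ 2.91 m^3/ha/yr

2.91 m^3/ha/yr


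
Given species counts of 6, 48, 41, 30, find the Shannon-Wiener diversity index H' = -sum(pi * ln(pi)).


Total N = 6 + 48 + 41 + 30 = 125
Per-species terms:
  p = 6/125 = 0.048000; ln(p) = -3.036554; p*ln(p) = 0.048000 * (-3.036554) = -0.145755
  p = 48/125 = 0.384000; ln(p) = -0.957113; p*ln(p) = 0.384000 * (-0.957113) = -0.367531
  p = 41/125 = 0.328000; ln(p) = -1.114742; p*ln(p) = 0.328000 * (-1.114742) = -0.365635
  p = 30/125 = 0.240000; ln(p) = -1.427116; p*ln(p) = 0.240000 * (-1.427116) = -0.342508
sum(p*ln(p)) = (-0.145755) + (-0.367531) + (-0.365635) + (-0.342508) = -1.221429
H' = -(-1.221429) = 1.221429 ≈ 1.2214

1.2214


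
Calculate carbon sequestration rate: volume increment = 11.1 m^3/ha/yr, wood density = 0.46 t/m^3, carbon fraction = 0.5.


C = 11.1 * 0.46 * 0.5 = 2.553 ≈ 2.55 t C/ha/yr

2.55 t C/ha/yr


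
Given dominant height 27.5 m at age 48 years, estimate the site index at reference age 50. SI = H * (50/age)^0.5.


50/48 = 1.04167
(1.04167)^0.5 = 1.02062
SI = 27.5 * 1.02062 = 28.0671 ≈ 28.1 m

28.1 m


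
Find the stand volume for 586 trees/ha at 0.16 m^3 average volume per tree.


V_stand = 586 * 0.16 = 93.76 ≈ 93.8 m^3/ha

93.8 m^3/ha


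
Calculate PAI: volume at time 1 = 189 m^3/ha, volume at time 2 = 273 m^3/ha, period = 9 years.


PAI = (V2 - V1) / period = (273 - 189) / 9 = 84 / 9 = 9.3333 ≈ 9.33 m^3/ha/yr

9.33 m^3/ha/yr


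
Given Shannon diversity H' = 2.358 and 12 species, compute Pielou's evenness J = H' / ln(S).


ln(12) = 2.48491
J = H' / ln(S) = 2.358 / 2.48491 = 0.948928 ≈ 0.9489

0.9489


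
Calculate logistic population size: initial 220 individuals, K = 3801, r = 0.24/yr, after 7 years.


(K - N0)/N0 = (3801 - 220)/220 = 3581/220 = 16.2773
r*t = 0.24 * 7 = 1.68; exp(-1.68) = 0.186374
16.2773 * 0.186374 = 3.03367
1 + 3.03367 = 4.03367
N = 3801 / 4.03367 = 942.318 ≈ 942

942


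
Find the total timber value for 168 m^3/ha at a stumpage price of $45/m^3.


Value = 168 * 45 = $7560/ha

$7560/ha


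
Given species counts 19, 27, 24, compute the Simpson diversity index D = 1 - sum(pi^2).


Total N = 19 + 27 + 24 = 70
Per-species terms:
  p = 19/70 = 0.271429; p^2 = 0.271429^2 = 0.073674
  p = 27/70 = 0.385714; p^2 = 0.385714^2 = 0.148775
  p = 24/70 = 0.342857; p^2 = 0.342857^2 = 0.117551
sum(p^2) = 0.073674 + 0.148775 + 0.117551 = 0.340000
D = 1 - 0.340000 = 0.660000 ≈ 0.6600

0.6600


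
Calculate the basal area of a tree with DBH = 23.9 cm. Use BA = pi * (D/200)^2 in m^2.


D/200 = 23.9/200 = 0.1195 m
(D/200)^2 = 0.1195^2 = 0.01428025
BA = 3.141593 * 0.01428025 = 0.0448627 ≈ 0.0449 m^2

0.0449 m^2


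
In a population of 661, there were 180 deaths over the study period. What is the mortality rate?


Mortality rate = 180 / 661 = 0.272315 ≈ 0.2723

0.2723


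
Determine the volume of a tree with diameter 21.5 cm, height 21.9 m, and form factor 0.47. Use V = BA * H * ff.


(D/200)^2 = (21.5/200)^2 = 0.1075^2 = 0.01155625
BA = 3.141593 * 0.01155625 = 0.0363050 m^2
V = 0.0363050 * 21.9 * 0.47 = 0.373687 ≈ 0.374 m^3

0.374 m^3


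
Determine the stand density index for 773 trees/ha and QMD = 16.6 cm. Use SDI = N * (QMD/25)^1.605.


QMD/25 = 16.6/25 = 0.664
(0.664)^1.605 = exp(1.605 * ln(0.664)) = exp(1.605 * (-0.409473)) = exp(-0.657204) = 0.518298
SDI = 773 * 0.518298 = 400.644 ≈ 401

401


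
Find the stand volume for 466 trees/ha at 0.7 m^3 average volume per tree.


V_stand = 466 * 0.7 = 326.2 m^3/ha

326.2 m^3/ha


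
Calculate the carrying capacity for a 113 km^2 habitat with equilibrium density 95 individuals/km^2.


K = 95 * 113 = 10735 individuals

10735 individuals


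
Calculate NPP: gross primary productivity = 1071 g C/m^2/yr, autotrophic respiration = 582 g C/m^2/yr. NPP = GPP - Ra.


NPP = GPP - Ra = 1071 - 582 = 489 g C/m^2/yr

489 g C/m^2/yr


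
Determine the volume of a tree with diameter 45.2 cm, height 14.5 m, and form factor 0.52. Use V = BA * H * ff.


(D/200)^2 = (45.2/200)^2 = 0.226^2 = 0.051076
BA = 3.141593 * 0.051076 = 0.160460 m^2
V = 0.160460 * 14.5 * 0.52 = 1.20987 ≈ 1.210 m^3

1.210 m^3


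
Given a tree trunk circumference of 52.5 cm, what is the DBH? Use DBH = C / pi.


DBH = C / pi = 52.5 / 3.141593 = 16.7113 ≈ 16.71 cm

16.71 cm


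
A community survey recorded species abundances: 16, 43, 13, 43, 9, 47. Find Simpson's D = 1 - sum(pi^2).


Total N = 16 + 43 + 13 + 43 + 9 + 47 = 171
Per-species terms:
  p = 16/171 = 0.093567; p^2 = 0.093567^2 = 0.008755
  p = 43/171 = 0.251462; p^2 = 0.251462^2 = 0.063233
  p = 13/171 = 0.076023; p^2 = 0.076023^2 = 0.005779
  p = 43/171 = 0.251462; p^2 = 0.251462^2 = 0.063233
  p = 9/171 = 0.052632; p^2 = 0.052632^2 = 0.002770
  p = 47/171 = 0.274854; p^2 = 0.274854^2 = 0.075545
sum(p^2) = 0.008755 + 0.063233 + 0.005779 + 0.063233 + 0.002770 + 0.075545 = 0.219315
D = 1 - 0.219315 = 0.780685 ≈ 0.7807

0.7807


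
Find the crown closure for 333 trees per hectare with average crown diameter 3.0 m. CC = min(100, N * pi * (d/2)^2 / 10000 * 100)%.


(d/2)^2 = (3.0/2)^2 = 1.5^2 = 2.25
Crown area = 3.141593 * 2.25 = 7.06858 m^2
N * area / 10000 * 100 = 333 * 7.06858 / 10000 * 100 = 23.5384
CC = min(100, 23.5384) = 23.5384 ≈ 23.5%

23.5%


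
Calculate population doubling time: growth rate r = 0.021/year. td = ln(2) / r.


td = ln(2) / 0.021 = 0.693147 / 0.021 = 33.0070 ≈ 33.0 years

33.0 years


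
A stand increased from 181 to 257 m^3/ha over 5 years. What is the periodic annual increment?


PAI = (V2 - V1) / period = (257 - 181) / 5 = 76 / 5 = 15.20 m^3/ha/yr

15.20 m^3/ha/yr


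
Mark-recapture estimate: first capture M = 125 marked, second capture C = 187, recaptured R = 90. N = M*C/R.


N = M * C / R = 125 * 187 / 90 = 23375 / 90 = 259.72 ≈ 260

260 individuals


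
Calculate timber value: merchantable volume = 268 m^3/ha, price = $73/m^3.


Value = 268 * 73 = $19564/ha

$19564/ha


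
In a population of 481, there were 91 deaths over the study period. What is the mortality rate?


Mortality rate = 91 / 481 = 0.189189 ≈ 0.1892

0.1892


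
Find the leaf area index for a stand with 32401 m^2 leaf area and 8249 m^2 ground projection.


LAI = 32401 / 8249 = 3.9279 ≈ 3.93

3.93


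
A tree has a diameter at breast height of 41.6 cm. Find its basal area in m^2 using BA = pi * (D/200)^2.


D/200 = 41.6/200 = 0.208 m
(D/200)^2 = 0.208^2 = 0.043264
BA = 3.141593 * 0.043264 = 0.135918 ≈ 0.1359 m^2

0.1359 m^2


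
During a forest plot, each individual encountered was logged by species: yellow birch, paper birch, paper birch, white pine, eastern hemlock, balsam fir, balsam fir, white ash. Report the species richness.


Total individuals logged = 8
Distinct species (count of individuals): yellow birch (1), paper birch (2), white pine (1), eastern hemlock (1), balsam fir (2), white ash (1)
Species richness = number of distinct species = 6

6


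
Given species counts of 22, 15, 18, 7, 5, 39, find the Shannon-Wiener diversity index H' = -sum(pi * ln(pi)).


Total N = 22 + 15 + 18 + 7 + 5 + 39 = 106
Per-species terms:
  p = 22/106 = 0.207547; ln(p) = -1.572397; p*ln(p) = 0.207547 * (-1.572397) = -0.326346
  p = 15/106 = 0.141509; ln(p) = -1.955392; p*ln(p) = 0.141509 * (-1.955392) = -0.276706
  p = 18/106 = 0.169811; ln(p) = -1.773069; p*ln(p) = 0.169811 * (-1.773069) = -0.301087
  p = 7/106 = 0.066038; ln(p) = -2.717525; p*ln(p) = 0.066038 * (-2.717525) = -0.179460
  p = 5/106 = 0.047170; ln(p) = -3.053997; p*ln(p) = 0.047170 * (-3.053997) = -0.144057
  p = 39/106 = 0.367925; ln(p) = -0.999876; p*ln(p) = 0.367925 * (-0.999876) = -0.367879
sum(p*ln(p)) = (-0.326346) + (-0.276706) + (-0.301087) + (-0.179460) + (-0.144057) + (-0.367879) = -1.595535
H' = -(-1.595535) = 1.595535 ≈ 1.5955

1.5955


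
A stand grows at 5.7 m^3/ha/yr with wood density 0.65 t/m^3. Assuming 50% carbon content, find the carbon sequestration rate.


C = 5.7 * 0.65 * 0.5 = 1.8525 ≈ 1.85 t C/ha/yr

1.85 t C/ha/yr


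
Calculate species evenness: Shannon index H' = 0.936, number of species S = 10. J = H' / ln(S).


ln(10) = 2.30259
J = H' / ln(S) = 0.936 / 2.30259 = 0.406499 ≈ 0.4065

0.4065


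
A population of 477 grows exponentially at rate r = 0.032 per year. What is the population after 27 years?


r*t = 0.032 * 27 = 0.864
exp(0.864) = 2.37263
N = 477 * 2.37263 = 1131.74 ≈ 1132

1132


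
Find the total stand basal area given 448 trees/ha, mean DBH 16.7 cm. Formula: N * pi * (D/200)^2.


(D/200)^2 = (16.7/200)^2 = 0.0835^2 = 0.00697225
Individual BA = 3.141593 * 0.00697225 = 0.0219040 m^2
Stand BA = 448 * 0.0219040 = 9.81299 ≈ 9.81 m^2/ha

9.81 m^2/ha


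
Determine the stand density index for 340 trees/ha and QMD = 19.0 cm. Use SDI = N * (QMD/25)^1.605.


QMD/25 = 19.0/25 = 0.76
(0.76)^1.605 = exp(1.605 * ln(0.76)) = exp(1.605 * (-0.274437)) = exp(-0.440471) = 0.643733
SDI = 340 * 0.643733 = 218.869 ≈ 219

219


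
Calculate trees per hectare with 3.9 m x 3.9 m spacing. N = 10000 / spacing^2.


N = 10000 / 3.9^2 = 10000 / 15.21 = 657.462 ≈ 657 trees/ha

657 trees/ha


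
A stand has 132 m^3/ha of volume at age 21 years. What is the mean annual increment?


MAI = 132 / 21 = 6.2857 ≈ 6.29 m^3/ha/yr

6.29 m^3/ha/yr


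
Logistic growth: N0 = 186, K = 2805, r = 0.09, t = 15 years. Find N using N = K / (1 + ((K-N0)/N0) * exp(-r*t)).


(K - N0)/N0 = (2805 - 186)/186 = 2619/186 = 14.0806
r*t = 0.09 * 15 = 1.35; exp(-1.35) = 0.259240
14.0806 * 0.259240 = 3.65025
1 + 3.65025 = 4.65025
N = 2805 / 4.65025 = 603.193 ≈ 603

603


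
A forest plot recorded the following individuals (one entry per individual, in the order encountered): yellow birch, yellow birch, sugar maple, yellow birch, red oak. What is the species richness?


Total individuals logged = 5
Distinct species (count of individuals): yellow birch (3), sugar maple (1), red oak (1)
Species richness = number of distinct species = 3

3


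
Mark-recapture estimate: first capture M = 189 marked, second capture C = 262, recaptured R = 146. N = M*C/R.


N = M * C / R = 189 * 262 / 146 = 49518 / 146 = 339.16 ≈ 339

339 individuals


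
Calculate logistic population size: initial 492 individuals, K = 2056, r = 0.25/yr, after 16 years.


(K - N0)/N0 = (2056 - 492)/492 = 1564/492 = 3.17886
r*t = 0.25 * 16 = 4; exp(-4) = 0.0183156
3.17886 * 0.0183156 = 0.0582227
1 + 0.0582227 = 1.05822
N = 2056 / 1.05822 = 1942.89 ≈ 1943

1943


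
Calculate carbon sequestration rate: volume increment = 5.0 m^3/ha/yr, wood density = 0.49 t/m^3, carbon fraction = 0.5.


C = 5.0 * 0.49 * 0.5 = 1.225 ≈ 1.23 t C/ha/yr

1.23 t C/ha/yr


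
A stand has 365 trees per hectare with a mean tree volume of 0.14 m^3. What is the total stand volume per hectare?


V_stand = 365 * 0.14 = 51.1 m^3/ha

51.1 m^3/ha


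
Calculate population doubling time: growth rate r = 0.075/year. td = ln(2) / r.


td = ln(2) / 0.075 = 0.693147 / 0.075 = 9.24196 ≈ 9.2 years

9.2 years


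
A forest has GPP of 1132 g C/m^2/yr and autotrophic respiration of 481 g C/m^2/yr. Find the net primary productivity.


NPP = GPP - Ra = 1132 - 481 = 651 g C/m^2/yr

651 g C/m^2/yr


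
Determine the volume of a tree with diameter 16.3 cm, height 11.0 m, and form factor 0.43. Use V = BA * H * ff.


(D/200)^2 = (16.3/200)^2 = 0.0815^2 = 0.00664225
BA = 3.141593 * 0.00664225 = 0.0208672 m^2
V = 0.0208672 * 11.0 * 0.43 = 0.0987019 ≈ 0.099 m^3

0.099 m^3


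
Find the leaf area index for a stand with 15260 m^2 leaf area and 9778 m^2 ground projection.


LAI = 15260 / 9778 = 1.5606 ≈ 1.56

1.56


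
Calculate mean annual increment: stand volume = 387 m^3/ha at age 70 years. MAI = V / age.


MAI = 387 / 70 = 5.5286 ≈ 5.53 m^3/ha/yr

5.53 m^3/ha/yr


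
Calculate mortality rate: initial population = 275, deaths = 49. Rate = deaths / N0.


Mortality rate = 49 / 275 = 0.178182 ≈ 0.1782

0.1782


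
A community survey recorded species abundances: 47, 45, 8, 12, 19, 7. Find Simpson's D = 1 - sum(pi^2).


Total N = 47 + 45 + 8 + 12 + 19 + 7 = 138
Per-species terms:
  p = 47/138 = 0.340580; p^2 = 0.340580^2 = 0.115995
  p = 45/138 = 0.326087; p^2 = 0.326087^2 = 0.106333
  p = 8/138 = 0.057971; p^2 = 0.057971^2 = 0.003361
  p = 12/138 = 0.086957; p^2 = 0.086957^2 = 0.007562
  p = 19/138 = 0.137681; p^2 = 0.137681^2 = 0.018956
  p = 7/138 = 0.050725; p^2 = 0.050725^2 = 0.002573
sum(p^2) = 0.115995 + 0.106333 + 0.003361 + 0.007562 + 0.018956 + 0.002573 = 0.254780
D = 1 - 0.254780 = 0.745220 ≈ 0.7452

0.7452


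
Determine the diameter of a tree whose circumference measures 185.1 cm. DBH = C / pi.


DBH = C / pi = 185.1 / 3.141593 = 58.9192 ≈ 58.92 cm

58.92 cm


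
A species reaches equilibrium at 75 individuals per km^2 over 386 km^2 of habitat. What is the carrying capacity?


K = 75 * 386 = 28950 individuals

28950 individuals


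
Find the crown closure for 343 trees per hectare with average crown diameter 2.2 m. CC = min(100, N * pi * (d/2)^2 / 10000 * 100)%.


(d/2)^2 = (2.2/2)^2 = 1.1^2 = 1.21
Crown area = 3.141593 * 1.21 = 3.80133 m^2
N * area / 10000 * 100 = 343 * 3.80133 / 10000 * 100 = 13.0386
CC = min(100, 13.0386) = 13.0386 ≈ 13.0%

13.0%


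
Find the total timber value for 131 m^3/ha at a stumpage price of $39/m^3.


Value = 131 * 39 = $5109/ha

$5109/ha


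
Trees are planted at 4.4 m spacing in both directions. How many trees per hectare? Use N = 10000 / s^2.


N = 10000 / 4.4^2 = 10000 / 19.36 = 516.529 ≈ 517 trees/ha

517 trees/ha


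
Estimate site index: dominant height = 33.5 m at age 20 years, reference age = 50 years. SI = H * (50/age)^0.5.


50/20 = 2.50000
(2.50000)^0.5 = 1.58114
SI = 33.5 * 1.58114 = 52.9682 ≈ 53.0 m

53.0 m


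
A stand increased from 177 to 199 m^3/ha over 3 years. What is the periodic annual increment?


PAI = (V2 - V1) / period = (199 - 177) / 3 = 22 / 3 = 7.3333 ≈ 7.33 m^3/ha/yr

7.33 m^3/ha/yr


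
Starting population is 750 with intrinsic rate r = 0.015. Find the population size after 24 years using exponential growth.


r*t = 0.015 * 24 = 0.36
exp(0.36) = 1.43333
N = 750 * 1.43333 = 1075.00 ≈ 1075

1075


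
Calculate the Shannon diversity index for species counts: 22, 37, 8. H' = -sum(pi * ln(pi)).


Total N = 22 + 37 + 8 = 67
Per-species terms:
  p = 22/67 = 0.328358; ln(p) = -1.113651; p*ln(p) = 0.328358 * (-1.113651) = -0.365676
  p = 37/67 = 0.552239; ln(p) = -0.593774; p*ln(p) = 0.552239 * (-0.593774) = -0.327905
  p = 8/67 = 0.119403; ln(p) = -2.125251; p*ln(p) = 0.119403 * (-2.125251) = -0.253761
sum(p*ln(p)) = (-0.365676) + (-0.327905) + (-0.253761) = -0.947342
H' = -(-0.947342) = 0.947342 ≈ 0.9473

0.9473


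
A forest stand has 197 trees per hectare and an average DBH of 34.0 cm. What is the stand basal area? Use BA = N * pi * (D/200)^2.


(D/200)^2 = (34.0/200)^2 = 0.17^2 = 0.0289
Individual BA = 3.141593 * 0.0289 = 0.0907920 m^2
Stand BA = 197 * 0.0907920 = 17.8860 ≈ 17.89 m^2/ha

17.89 m^2/ha


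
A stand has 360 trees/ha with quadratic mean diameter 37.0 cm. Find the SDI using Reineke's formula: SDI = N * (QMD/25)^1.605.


QMD/25 = 37.0/25 = 1.48
(1.48)^1.605 = exp(1.605 * ln(1.48)) = exp(1.605 * 0.392042) = exp(0.629227) = 1.87616
SDI = 360 * 1.87616 = 675.418 ≈ 675

675


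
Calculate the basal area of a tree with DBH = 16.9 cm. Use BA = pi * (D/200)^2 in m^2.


D/200 = 16.9/200 = 0.0845 m
(D/200)^2 = 0.0845^2 = 0.00714025
BA = 3.141593 * 0.00714025 = 0.0224318 ≈ 0.0224 m^2

0.0224 m^2


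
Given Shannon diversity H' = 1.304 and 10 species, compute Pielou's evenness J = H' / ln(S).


ln(10) = 2.30259
J = H' / ln(S) = 1.304 / 2.30259 = 0.566319 ≈ 0.5663

0.5663


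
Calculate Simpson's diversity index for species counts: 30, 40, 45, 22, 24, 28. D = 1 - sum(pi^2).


Total N = 30 + 40 + 45 + 22 + 24 + 28 = 189
Per-species terms:
  p = 30/189 = 0.158730; p^2 = 0.158730^2 = 0.025195
  p = 40/189 = 0.211640; p^2 = 0.211640^2 = 0.044791
  p = 45/189 = 0.238095; p^2 = 0.238095^2 = 0.056689
  p = 22/189 = 0.116402; p^2 = 0.116402^2 = 0.013549
  p = 24/189 = 0.126984; p^2 = 0.126984^2 = 0.016125
  p = 28/189 = 0.148148; p^2 = 0.148148^2 = 0.021948
sum(p^2) = 0.025195 + 0.044791 + 0.056689 + 0.013549 + 0.016125 + 0.021948 = 0.178297
D = 1 - 0.178297 = 0.821703 ≈ 0.8217

0.8217


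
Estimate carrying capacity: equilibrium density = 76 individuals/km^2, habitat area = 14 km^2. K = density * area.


K = 76 * 14 = 1064 individuals

1064 individuals


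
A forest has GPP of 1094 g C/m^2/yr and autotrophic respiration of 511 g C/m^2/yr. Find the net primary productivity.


NPP = GPP - Ra = 1094 - 511 = 583 g C/m^2/yr

583 g C/m^2/yr


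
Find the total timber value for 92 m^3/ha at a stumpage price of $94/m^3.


Value = 92 * 94 = $8648/ha

$8648/ha


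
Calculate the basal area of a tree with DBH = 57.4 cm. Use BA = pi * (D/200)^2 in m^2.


D/200 = 57.4/200 = 0.287 m
(D/200)^2 = 0.287^2 = 0.082369
BA = 3.141593 * 0.082369 = 0.258770 ≈ 0.2588 m^2

0.2588 m^2


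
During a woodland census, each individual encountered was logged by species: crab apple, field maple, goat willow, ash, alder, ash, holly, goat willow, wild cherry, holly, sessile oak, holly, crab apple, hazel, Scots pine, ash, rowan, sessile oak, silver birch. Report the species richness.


Total individuals logged = 19
Distinct species (count of individuals): crab apple (2), field maple (1), goat willow (2), ash (3), alder (1), holly (3), wild cherry (1), sessile oak (2), hazel (1), Scots pine (1), rowan (1), silver birch (1)
Species richness = number of distinct species = 12

12


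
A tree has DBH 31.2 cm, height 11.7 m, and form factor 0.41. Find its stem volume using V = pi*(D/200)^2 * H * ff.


(D/200)^2 = (31.2/200)^2 = 0.156^2 = 0.024336
BA = 3.141593 * 0.024336 = 0.0764538 m^2
V = 0.0764538 * 11.7 * 0.41 = 0.366749 ≈ 0.367 m^3

0.367 m^3


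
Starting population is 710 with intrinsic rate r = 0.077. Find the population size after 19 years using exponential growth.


r*t = 0.077 * 19 = 1.463
exp(1.463) = 4.31890
N = 710 * 4.31890 = 3066.42 ≈ 3066

3066


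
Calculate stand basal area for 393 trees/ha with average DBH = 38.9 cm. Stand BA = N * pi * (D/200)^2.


(D/200)^2 = (38.9/200)^2 = 0.1945^2 = 0.03783025
Individual BA = 3.141593 * 0.03783025 = 0.118847 m^2
Stand BA = 393 * 0.118847 = 46.7069 ≈ 46.71 m^2/ha

46.71 m^2/ha


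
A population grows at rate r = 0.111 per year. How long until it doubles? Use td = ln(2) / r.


td = ln(2) / 0.111 = 0.693147 / 0.111 = 6.24457 ≈ 6.2 years

6.2 years


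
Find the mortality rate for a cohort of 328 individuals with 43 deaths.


Mortality rate = 43 / 328 = 0.131098 ≈ 0.1311

0.1311


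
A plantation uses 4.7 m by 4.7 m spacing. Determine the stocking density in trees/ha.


N = 10000 / 4.7^2 = 10000 / 22.09 = 452.694 ≈ 453 trees/ha

453 trees/ha


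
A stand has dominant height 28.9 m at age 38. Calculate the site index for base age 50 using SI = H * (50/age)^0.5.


50/38 = 1.31579
(1.31579)^0.5 = 1.14708
SI = 28.9 * 1.14708 = 33.1506 ≈ 33.2 m

33.2 m


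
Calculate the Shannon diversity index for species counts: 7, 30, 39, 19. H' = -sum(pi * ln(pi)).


Total N = 7 + 30 + 39 + 19 = 95
Per-species terms:
  p = 7/95 = 0.073684; ln(p) = -2.607970; p*ln(p) = 0.073684 * (-2.607970) = -0.192166
  p = 30/95 = 0.315789; ln(p) = -1.152681; p*ln(p) = 0.315789 * (-1.152681) = -0.364004
  p = 39/95 = 0.410526; ln(p) = -0.890316; p*ln(p) = 0.410526 * (-0.890316) = -0.365498
  p = 19/95 = 0.200000; ln(p) = -1.609438; p*ln(p) = 0.200000 * (-1.609438) = -0.321888
sum(p*ln(p)) = (-0.192166) + (-0.364004) + (-0.365498) + (-0.321888) = -1.243556
H' = -(-1.243556) = 1.243556 ≈ 1.2436

1.2436


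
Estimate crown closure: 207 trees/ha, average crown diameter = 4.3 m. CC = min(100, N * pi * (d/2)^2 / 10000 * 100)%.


(d/2)^2 = (4.3/2)^2 = 2.15^2 = 4.6225
Crown area = 3.141593 * 4.6225 = 14.5220 m^2
N * area / 10000 * 100 = 207 * 14.5220 / 10000 * 100 = 30.0605
CC = min(100, 30.0605) = 30.0605 ≈ 30.1%

30.1%


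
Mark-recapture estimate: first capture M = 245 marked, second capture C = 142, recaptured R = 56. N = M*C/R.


N = M * C / R = 245 * 142 / 56 = 34790 / 56 = 621.25 ≈ 621

621 individuals


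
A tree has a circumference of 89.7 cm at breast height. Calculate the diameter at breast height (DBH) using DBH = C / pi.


DBH = C / pi = 89.7 / 3.141593 = 28.5524 ≈ 28.55 cm

28.55 cm


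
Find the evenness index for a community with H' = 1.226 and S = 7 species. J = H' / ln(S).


ln(7) = 1.94591
J = H' / ln(S) = 1.226 / 1.94591 = 0.630039 ≈ 0.6300

0.6300


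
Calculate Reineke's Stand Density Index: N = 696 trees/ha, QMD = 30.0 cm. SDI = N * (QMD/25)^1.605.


QMD/25 = 30.0/25 = 1.2
(1.2)^1.605 = exp(1.605 * ln(1.2)) = exp(1.605 * 0.182322) = exp(0.292627) = 1.33994
SDI = 696 * 1.33994 = 932.598 ≈ 933

933


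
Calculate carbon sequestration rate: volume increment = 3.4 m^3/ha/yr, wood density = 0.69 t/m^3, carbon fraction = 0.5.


C = 3.4 * 0.69 * 0.5 = 1.173 ≈ 1.17 t C/ha/yr

1.17 t C/ha/yr


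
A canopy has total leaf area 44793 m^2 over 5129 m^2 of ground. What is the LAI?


LAI = 44793 / 5129 = 8.7333 ≈ 8.73

8.73


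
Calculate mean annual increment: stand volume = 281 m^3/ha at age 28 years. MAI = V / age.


MAI = 281 / 28 = 10.0357 ≈ 10.04 m^3/ha/yr

10.04 m^3/ha/yr


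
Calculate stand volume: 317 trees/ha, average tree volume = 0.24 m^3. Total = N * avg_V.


V_stand = 317 * 0.24 = 76.08 ≈ 76.1 m^3/ha

76.1 m^3/ha


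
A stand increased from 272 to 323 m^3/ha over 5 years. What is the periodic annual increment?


PAI = (V2 - V1) / period = (323 - 272) / 5 = 51 / 5 = 10.20 m^3/ha/yr

10.20 m^3/ha/yr


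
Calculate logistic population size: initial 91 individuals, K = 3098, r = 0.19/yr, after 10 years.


(K - N0)/N0 = (3098 - 91)/91 = 3007/91 = 33.0440
r*t = 0.19 * 10 = 1.9; exp(-1.9) = 0.149569
33.0440 * 0.149569 = 4.94236
1 + 4.94236 = 5.94236
N = 3098 / 5.94236 = 521.342 ≈ 521

521


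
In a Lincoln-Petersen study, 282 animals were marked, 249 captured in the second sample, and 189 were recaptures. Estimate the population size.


N = M * C / R = 282 * 249 / 189 = 70218 / 189 = 371.52 ≈ 372

372 individuals


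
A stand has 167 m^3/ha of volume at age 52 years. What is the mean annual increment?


MAI = 167 / 52 = 3.2115 ≈ 3.21 m^3/ha/yr

3.21 m^3/ha/yr


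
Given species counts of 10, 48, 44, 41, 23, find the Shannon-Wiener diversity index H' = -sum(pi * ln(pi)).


Total N = 10 + 48 + 44 + 41 + 23 = 166
Per-species terms:
  p = 10/166 = 0.060241; ln(p) = -2.809402; p*ln(p) = 0.060241 * (-2.809402) = -0.169241
  p = 48/166 = 0.289157; ln(p) = -1.240785; p*ln(p) = 0.289157 * (-1.240785) = -0.358782
  p = 44/166 = 0.265060; ln(p) = -1.327799; p*ln(p) = 0.265060 * (-1.327799) = -0.351946
  p = 41/166 = 0.246988; ln(p) = -1.398416; p*ln(p) = 0.246988 * (-1.398416) = -0.345392
  p = 23/166 = 0.138554; ln(p) = -1.976495; p*ln(p) = 0.138554 * (-1.976495) = -0.273851
sum(p*ln(p)) = (-0.169241) + (-0.358782) + (-0.351946) + (-0.345392) + (-0.273851) = -1.499212
H' = -(-1.499212) = 1.499212 ≈ 1.4992

1.4992


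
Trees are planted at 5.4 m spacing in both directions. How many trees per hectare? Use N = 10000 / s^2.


N = 10000 / 5.4^2 = 10000 / 29.16 = 342.936 ≈ 343 trees/ha

343 trees/ha


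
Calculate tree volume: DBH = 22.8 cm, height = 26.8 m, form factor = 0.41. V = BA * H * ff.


(D/200)^2 = (22.8/200)^2 = 0.114^2 = 0.012996
BA = 3.141593 * 0.012996 = 0.0408281 m^2
V = 0.0408281 * 26.8 * 0.41 = 0.448619 ≈ 0.449 m^3

0.449 m^3


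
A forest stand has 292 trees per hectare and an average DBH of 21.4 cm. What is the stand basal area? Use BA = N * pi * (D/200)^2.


(D/200)^2 = (21.4/200)^2 = 0.107^2 = 0.011449
Individual BA = 3.141593 * 0.011449 = 0.0359681 m^2
Stand BA = 292 * 0.0359681 = 10.5027 ≈ 10.50 m^2/ha

10.50 m^2/ha


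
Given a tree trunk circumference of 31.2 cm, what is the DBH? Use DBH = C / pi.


DBH = C / pi = 31.2 / 3.141593 = 9.93127 ≈ 9.93 cm

9.93 cm


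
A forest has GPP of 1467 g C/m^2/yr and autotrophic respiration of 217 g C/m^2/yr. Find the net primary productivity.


NPP = GPP - Ra = 1467 - 217 = 1250 g C/m^2/yr

1250 g C/m^2/yr


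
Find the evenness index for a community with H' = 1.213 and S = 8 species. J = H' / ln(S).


ln(8) = 2.07944
J = H' / ln(S) = 1.213 / 2.07944 = 0.583330 ≈ 0.5833

0.5833


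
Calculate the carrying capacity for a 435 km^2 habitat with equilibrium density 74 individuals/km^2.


K = 74 * 435 = 32190 individuals

32190 individuals


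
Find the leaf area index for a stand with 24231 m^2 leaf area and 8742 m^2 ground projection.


LAI = 24231 / 8742 = 2.7718 ≈ 2.77

2.77


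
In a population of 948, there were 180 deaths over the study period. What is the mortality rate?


Mortality rate = 180 / 948 = 0.189873 ≈ 0.1899

0.1899


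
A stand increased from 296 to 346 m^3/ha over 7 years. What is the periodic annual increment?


PAI = (V2 - V1) / period = (346 - 296) / 7 = 50 / 7 = 7.1429 ≈ 7.14 m^3/ha/yr

7.14 m^3/ha/yr


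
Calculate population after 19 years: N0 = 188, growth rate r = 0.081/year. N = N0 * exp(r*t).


r*t = 0.081 * 19 = 1.539
exp(1.539) = 4.65993
N = 188 * 4.65993 = 876.067 ≈ 876

876


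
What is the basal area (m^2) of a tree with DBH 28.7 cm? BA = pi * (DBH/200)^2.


D/200 = 28.7/200 = 0.1435 m
(D/200)^2 = 0.1435^2 = 0.02059225
BA = 3.141593 * 0.02059225 = 0.0646925 ≈ 0.0647 m^2

0.0647 m^2


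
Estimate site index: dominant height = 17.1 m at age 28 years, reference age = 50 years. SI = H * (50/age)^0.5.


50/28 = 1.78571
(1.78571)^0.5 = 1.33630
SI = 17.1 * 1.33630 = 22.8507 ≈ 22.9 m

22.9 m


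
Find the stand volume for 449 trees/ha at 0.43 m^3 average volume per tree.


V_stand = 449 * 0.43 = 193.07 ≈ 193.1 m^3/ha

193.1 m^3/ha


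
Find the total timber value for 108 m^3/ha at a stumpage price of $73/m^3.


Value = 108 * 73 = $7884/ha

$7884/ha


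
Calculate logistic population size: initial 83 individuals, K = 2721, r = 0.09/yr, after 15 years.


(K - N0)/N0 = (2721 - 83)/83 = 2638/83 = 31.7831
r*t = 0.09 * 15 = 1.35; exp(-1.35) = 0.259240
31.7831 * 0.259240 = 8.23945
1 + 8.23945 = 9.23945
N = 2721 / 9.23945 = 294.498 ≈ 294

294


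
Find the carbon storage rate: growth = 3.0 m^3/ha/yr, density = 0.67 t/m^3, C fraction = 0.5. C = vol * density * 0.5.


C = 3.0 * 0.67 * 0.5 = 1.005 ≈ 1.01 t C/ha/yr

1.01 t C/ha/yr


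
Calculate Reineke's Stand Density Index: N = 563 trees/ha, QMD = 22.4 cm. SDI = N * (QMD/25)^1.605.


QMD/25 = 22.4/25 = 0.896
(0.896)^1.605 = exp(1.605 * ln(0.896)) = exp(1.605 * (-0.109815)) = exp(-0.176253) = 0.838406
SDI = 563 * 0.838406 = 472.023 ≈ 472

472


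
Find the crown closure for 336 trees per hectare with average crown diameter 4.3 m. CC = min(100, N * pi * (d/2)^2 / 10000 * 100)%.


(d/2)^2 = (4.3/2)^2 = 2.15^2 = 4.6225
Crown area = 3.141593 * 4.6225 = 14.5220 m^2
N * area / 10000 * 100 = 336 * 14.5220 / 10000 * 100 = 48.7939
CC = min(100, 48.7939) = 48.7939 ≈ 48.8%

48.8%


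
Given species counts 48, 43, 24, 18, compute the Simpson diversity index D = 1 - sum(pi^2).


Total N = 48 + 43 + 24 + 18 = 133
Per-species terms:
  p = 48/133 = 0.360902; p^2 = 0.360902^2 = 0.130250
  p = 43/133 = 0.323308; p^2 = 0.323308^2 = 0.104528
  p = 24/133 = 0.180451; p^2 = 0.180451^2 = 0.032563
  p = 18/133 = 0.135338; p^2 = 0.135338^2 = 0.018316
sum(p^2) = 0.130250 + 0.104528 + 0.032563 + 0.018316 = 0.285657
D = 1 - 0.285657 = 0.714343 ≈ 0.7143

0.7143


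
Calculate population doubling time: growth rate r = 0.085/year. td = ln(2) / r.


td = ln(2) / 0.085 = 0.693147 / 0.085 = 8.15467 ≈ 8.2 years

8.2 years


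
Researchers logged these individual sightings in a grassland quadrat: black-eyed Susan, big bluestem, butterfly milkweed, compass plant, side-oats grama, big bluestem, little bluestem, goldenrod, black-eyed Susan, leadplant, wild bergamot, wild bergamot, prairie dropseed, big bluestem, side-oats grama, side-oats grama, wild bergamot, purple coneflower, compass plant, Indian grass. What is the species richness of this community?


Total individuals logged = 20
Distinct species (count of individuals): black-eyed Susan (2), big bluestem (3), butterfly milkweed (1), compass plant (2), side-oats grama (3), little bluestem (1), goldenrod (1), leadplant (1), wild bergamot (3), prairie dropseed (1), purple coneflower (1), Indian grass (1)
Species richness = number of distinct species = 12

12


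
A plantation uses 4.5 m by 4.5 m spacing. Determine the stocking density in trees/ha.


N = 10000 / 4.5^2 = 10000 / 20.25 = 493.827 ≈ 494 trees/ha

494 trees/ha


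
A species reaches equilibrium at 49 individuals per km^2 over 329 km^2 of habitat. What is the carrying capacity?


K = 49 * 329 = 16121 individuals

16121 individuals


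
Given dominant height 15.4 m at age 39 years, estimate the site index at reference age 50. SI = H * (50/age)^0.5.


50/39 = 1.28205
(1.28205)^0.5 = 1.13228
SI = 15.4 * 1.13228 = 17.4371 ≈ 17.4 m

17.4 m


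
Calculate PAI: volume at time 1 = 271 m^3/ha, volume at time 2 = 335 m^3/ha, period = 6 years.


PAI = (V2 - V1) / period = (335 - 271) / 6 = 64 / 6 = 10.6667 ≈ 10.67 m^3/ha/yr

10.67 m^3/ha/yr


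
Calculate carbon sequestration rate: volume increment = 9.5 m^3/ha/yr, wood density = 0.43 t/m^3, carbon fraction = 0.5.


C = 9.5 * 0.43 * 0.5 = 2.0425 ≈ 2.04 t C/ha/yr

2.04 t C/ha/yr


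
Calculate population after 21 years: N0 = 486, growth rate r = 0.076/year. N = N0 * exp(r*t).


r*t = 0.076 * 21 = 1.596
exp(1.596) = 4.93326
N = 486 * 4.93326 = 2397.56 ≈ 2398

2398


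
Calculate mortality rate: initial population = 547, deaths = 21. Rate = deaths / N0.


Mortality rate = 21 / 547 = 0.038391 ≈ 0.0384

0.0384


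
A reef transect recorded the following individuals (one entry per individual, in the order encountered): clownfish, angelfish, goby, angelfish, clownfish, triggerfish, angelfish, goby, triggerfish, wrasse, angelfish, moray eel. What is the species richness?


Total individuals logged = 12
Distinct species (count of individuals): clownfish (2), angelfish (4), goby (2), triggerfish (2), wrasse (1), moray eel (1)
Species richness = number of distinct species = 6

6


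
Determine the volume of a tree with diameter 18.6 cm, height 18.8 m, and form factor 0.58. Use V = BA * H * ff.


(D/200)^2 = (18.6/200)^2 = 0.093^2 = 0.008649
BA = 3.141593 * 0.008649 = 0.0271716 m^2
V = 0.0271716 * 18.8 * 0.58 = 0.296279 ≈ 0.296 m^3

0.296 m^3


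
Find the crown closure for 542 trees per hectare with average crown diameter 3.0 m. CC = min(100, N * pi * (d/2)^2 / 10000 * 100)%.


(d/2)^2 = (3.0/2)^2 = 1.5^2 = 2.25
Crown area = 3.141593 * 2.25 = 7.06858 m^2
N * area / 10000 * 100 = 542 * 7.06858 / 10000 * 100 = 38.3117
CC = min(100, 38.3117) = 38.3117 ≈ 38.3%

38.3%


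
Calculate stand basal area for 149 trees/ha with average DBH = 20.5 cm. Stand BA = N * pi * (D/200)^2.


(D/200)^2 = (20.5/200)^2 = 0.1025^2 = 0.01050625
Individual BA = 3.141593 * 0.01050625 = 0.0330064 m^2
Stand BA = 149 * 0.0330064 = 4.91795 ≈ 4.92 m^2/ha

4.92 m^2/ha


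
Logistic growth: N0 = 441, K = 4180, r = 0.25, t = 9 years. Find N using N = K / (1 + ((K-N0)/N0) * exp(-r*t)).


(K - N0)/N0 = (4180 - 441)/441 = 3739/441 = 8.47846
r*t = 0.25 * 9 = 2.25; exp(-2.25) = 0.105399
8.47846 * 0.105399 = 0.893621
1 + 0.893621 = 1.89362
N = 4180 / 1.89362 = 2207.41 ≈ 2207

2207
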